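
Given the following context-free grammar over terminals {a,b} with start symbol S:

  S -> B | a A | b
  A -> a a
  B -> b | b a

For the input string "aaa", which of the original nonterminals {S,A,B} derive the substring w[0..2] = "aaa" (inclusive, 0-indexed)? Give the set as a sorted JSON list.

CNF form of G:
  S -> T0 A | T1 T0 | b
  A -> T0 T0
  B -> T1 T0 | b
  T0 -> a
  T1 -> b

CYK fill, restricted to cells inside w[0..2]:
  [0..0]={T0}  "a"  orig:{}
  [1..1]={T0}  "a"  orig:{}
  [2..2]={T0}  "a"  orig:{}
  [0..1]={A}  "aa"
  [1..2]={A}  "aa"
  [0..2]={S}  "aaa"

Original NTs in T[0,2] deriving "aaa": ["S"]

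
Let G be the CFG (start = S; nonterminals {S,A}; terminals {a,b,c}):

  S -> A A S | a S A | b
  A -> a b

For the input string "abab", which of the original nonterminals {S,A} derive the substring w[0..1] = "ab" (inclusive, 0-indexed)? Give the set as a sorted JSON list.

CNF form of G:
  S -> A X2 | T0 X3 | b
  A -> T0 T1
  T0 -> a
  T1 -> b
  X2 -> A S
  X3 -> S A

Fill CYK table bottom-up (cells [i..j] with 0 ≤ i ≤ j ≤ 1 only):
  [0..0]={T0}  "a"  orig:{}
  [1..1]={S,T1}  "b"  orig:{S}
  [0..1]={A}  "ab"

Original NTs in T[0,1] deriving "ab": ["A"]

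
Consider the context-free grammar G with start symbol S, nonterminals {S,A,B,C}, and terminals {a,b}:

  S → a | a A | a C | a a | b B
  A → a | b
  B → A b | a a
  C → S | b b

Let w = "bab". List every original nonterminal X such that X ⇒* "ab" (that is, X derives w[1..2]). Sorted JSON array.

CNF form of G:
  S -> T0 B | T1 A | T1 C | T1 T1 | a
  A -> a | b
  B -> A T0 | T1 T1
  C -> T0 B | T0 T0 | T1 A | T1 C | T1 T1 | a
  T0 -> b
  T1 -> a

CYK fill (cells [i..j] with 1 ≤ i ≤ j ≤ 2 only):
  cell(1,1) a: {A,C,S,T1}  orig:{A,C,S}
  cell(2,2) b: {A,T0}  orig:{A}
  cell(1,2) ab: {B,C,S}

Original NTs in T[1,2] deriving "ab": ["B", "C", "S"]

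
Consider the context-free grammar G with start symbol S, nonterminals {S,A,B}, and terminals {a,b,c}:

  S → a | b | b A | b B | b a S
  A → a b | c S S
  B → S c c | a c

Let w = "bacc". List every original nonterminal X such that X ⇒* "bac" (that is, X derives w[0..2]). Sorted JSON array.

CNF form of G:
  S -> T1 A | T1 B | T1 X5 | a | b
  A -> T0 T1 | T2 X3
  B -> S X4 | T0 T2
  T0 -> a
  T1 -> b
  T2 -> c
  X3 -> S S
  X4 -> T2 T2
  X5 -> T0 S

CYK table (by increasing span) — only the sub-triangle for w[0..2]:
  [0..0]={S,T1}  "b"  orig:{S}
  [1..1]={S,T0}  "a"  orig:{S}
  [2..2]={T2}  "c"  orig:{}
  [0..1]={X3}  "ba"  orig:{}
  [1..2]={B}  "ac"
  [0..2]={S}  "bac"

Original NTs in T[0,2] deriving "bac": ["S"]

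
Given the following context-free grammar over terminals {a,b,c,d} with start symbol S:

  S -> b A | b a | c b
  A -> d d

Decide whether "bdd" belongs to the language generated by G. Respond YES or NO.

Convert to CNF:
  S -> T1 A | T1 T2 | T3 T1
  A -> T0 T0
  T0 -> d
  T1 -> b
  T2 -> a
  T3 -> c

Fill CYK table bottom-up:
  cell(0,0) b: {T1}  orig:{}
  cell(1,1) d: {T0}  orig:{}
  cell(2,2) d: {T0}  orig:{}
  cell(0,1) bd: ∅
  cell(1,2) dd: {A}
  cell(0,2) bdd: {S}

S ∈ T[0,2] ⇒ YES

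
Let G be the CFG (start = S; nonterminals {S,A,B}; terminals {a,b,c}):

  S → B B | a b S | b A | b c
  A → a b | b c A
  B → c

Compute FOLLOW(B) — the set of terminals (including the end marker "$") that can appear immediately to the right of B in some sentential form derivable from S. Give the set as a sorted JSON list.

FIRST iteration:
round 1:
  A via A→a b: +{a}
  A via A→b c A: +{b}
  B via B→c: +{c}
  S via S→B B: +{c}
  S via S→a b S: +{a}
  S via S→b A: +{b}
  S: {a,b,c}  A: {a,b}  B: {c}
round 2: — fixpoint
  S: {a,b,c}  A: {a,b}  B: {c}

FOLLOW sets:
FOLLOW(S) := {$}
[1]
  S→B B: FOLLOW(B) ⊇ FIRST(B) = {c}; new: +{c}
  S→B B: FOLLOW(B) ⊇ FOLLOW(S) ⊇ {$}; new: +{$}
  S→b A: FOLLOW(A) ⊇ FOLLOW(S) ⊇ {$}; new: +{$}
  S: {$}  A: {$}  B: {$,c}
[2] (no change)
  S: {$}  A: {$}  B: {$,c}

FOLLOW(B) = ["$", "c"]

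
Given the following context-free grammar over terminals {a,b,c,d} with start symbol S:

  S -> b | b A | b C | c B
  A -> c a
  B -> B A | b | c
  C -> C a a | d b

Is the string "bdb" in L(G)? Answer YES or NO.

Convert to CNF:
  S -> T0 B | T3 A | T3 C | b
  A -> T0 T1
  B -> B A | b | c
  C -> C X4 | T2 T3
  T0 -> c
  T1 -> a
  T2 -> d
  T3 -> b
  X4 -> T1 T1

CYK fill:
  T[0,0] 'b' = {B,S,T3}  orig:{B,S}
  T[1,1] 'd' = {T2}  orig:{}
  T[2,2] 'b' = {B,S,T3}  orig:{B,S}
  T[0,1] 'bd' = ∅
  T[1,2] 'db' = {C}
  T[0,2] 'bdb' = {S}

S ∈ T[0,2] ⇒ YES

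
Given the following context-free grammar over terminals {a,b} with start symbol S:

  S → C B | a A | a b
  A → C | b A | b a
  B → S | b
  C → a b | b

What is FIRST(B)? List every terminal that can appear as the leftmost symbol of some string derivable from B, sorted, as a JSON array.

FIRST sets, iterate to fixpoint:
[1]
  A via A→b A: +{b}
  B via B→b: +{b}
  C via C→a b: +{a}
  C via C→b: +{b}
  S via S→C B: +{a,b}
  FIRST[S]={a,b}  FIRST[A]={b}  FIRST[B]={b}  FIRST[C]={a,b}
[2]
  A via A→C: +{a}
  B via B→S: +{a}
  FIRST[S]={a,b}  FIRST[A]={a,b}  FIRST[B]={a,b}  FIRST[C]={a,b}
[3] (stable)
  FIRST[S]={a,b}  FIRST[A]={a,b}  FIRST[B]={a,b}  FIRST[C]={a,b}

FIRST(B) = ["a", "b"]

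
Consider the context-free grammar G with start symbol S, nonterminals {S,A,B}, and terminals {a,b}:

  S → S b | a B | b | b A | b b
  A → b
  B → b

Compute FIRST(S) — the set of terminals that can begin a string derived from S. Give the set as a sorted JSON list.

Compute FIRST by fixpoint:
round 1:
  A via A→b: +{b}
  B via B→b: +{b}
  S via S→a B: +{a}
  S via S→b: +{b}
  S: {a,b}  A: {b}  B: {b}
round 2: — fixpoint
  S: {a,b}  A: {b}  B: {b}

FIRST(S) = ["a", "b"]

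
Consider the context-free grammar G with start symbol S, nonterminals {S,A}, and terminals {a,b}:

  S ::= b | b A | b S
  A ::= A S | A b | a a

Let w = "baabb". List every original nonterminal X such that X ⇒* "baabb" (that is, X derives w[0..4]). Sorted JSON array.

Convert to CNF:
  S -> T0 A | T0 S | b
  A -> A S | A T0 | T1 T1
  T0 -> b
  T1 -> a

CYK table (by increasing span) (cells [i..j] with 0 ≤ i ≤ j ≤ 4 only):
  cell(0,0) b: {S,T0}  orig:{S}
  cell(1,1) a: {T1}  orig:{}
  cell(2,2) a: {T1}  orig:{}
  cell(3,3) b: {S,T0}  orig:{S}
  cell(4,4) b: {S,T0}  orig:{S}
  cell(0,1) ba: ∅
  cell(1,2) aa: {A}
  cell(2,3) ab: ∅
  cell(3,4) bb: {S}
  cell(0,2) baa: {S}
  cell(1,3) aab: {A}
  cell(2,4) abb: ∅
  cell(0,3) baab: {S}
  cell(1,4) aabb: {A}
  cell(0,4) baabb: {S}

Original NTs in T[0,4] deriving "baabb": ["S"]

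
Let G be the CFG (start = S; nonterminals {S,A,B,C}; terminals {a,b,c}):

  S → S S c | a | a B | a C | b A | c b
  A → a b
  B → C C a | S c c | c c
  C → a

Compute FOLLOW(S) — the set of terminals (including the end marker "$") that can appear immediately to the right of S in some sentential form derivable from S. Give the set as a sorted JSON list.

Compute FIRST by fixpoint:
iter 1:
  A via A→a b: +{a}
  B via B→c c: +{c}
  C via C→a: +{a}
  S via S→a: +{a}
  S via S→b A: +{b}
  S via S→c b: +{c}
  FIRST[S]={a,b,c}  FIRST[A]={a}  FIRST[B]={c}  FIRST[C]={a}
iter 2:
  B via B→C C a: +{a}
  B via B→S c c: +{b}
  FIRST[S]={a,b,c}  FIRST[A]={a}  FIRST[B]={a,b,c}  FIRST[C]={a}
iter 3: done
  FIRST[S]={a,b,c}  FIRST[A]={a}  FIRST[B]={a,b,c}  FIRST[C]={a}

FOLLOW sets:
FOLLOW(S) := {$}
iter 1:
  B→C C a: FOLLOW(C) ⊇ FIRST(C) = {a}; new: +{a}
  B→S c c: FOLLOW(S) ⊇ FIRST(c) = {c}; new: +{c}
  S→S S c: FOLLOW(S) ⊇ FIRST(S) = {a,b,c}; new: +{a,b}
  S→a B: FOLLOW(B) ⊇ FOLLOW(S) ⊇ {$,a,b,c}; new: +{$,a,b,c}
  S→a C: FOLLOW(C) ⊇ FOLLOW(S) ⊇ {$,a,b,c}; new: +{$,b,c}
  S→b A: FOLLOW(A) ⊇ FOLLOW(S) ⊇ {$,a,b,c}; new: +{$,a,b,c}
  S: {$,a,b,c}  A: {$,a,b,c}  B: {$,a,b,c}  C: {$,a,b,c}
iter 2: done
  S: {$,a,b,c}  A: {$,a,b,c}  B: {$,a,b,c}  C: {$,a,b,c}

FOLLOW(S) = ["$", "a", "b", "c"]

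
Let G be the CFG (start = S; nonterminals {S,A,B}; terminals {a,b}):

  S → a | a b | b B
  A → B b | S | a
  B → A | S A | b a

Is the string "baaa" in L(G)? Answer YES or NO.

CNF form of G:
  S -> T0 B | T1 T0 | a
  A -> B T0 | T0 B | T1 T0 | a
  B -> B T0 | S A | T0 B | T0 T1 | T1 T0 | a
  T0 -> b
  T1 -> a

CYK fill:
  cell(0,0) b: {T0}  orig:{}
  cell(1,1) a: {A,B,S,T1}  orig:{A,B,S}
  cell(2,2) a: {A,B,S,T1}  orig:{A,B,S}
  cell(3,3) a: {A,B,S,T1}  orig:{A,B,S}
  cell(0,1) ba: {A,B,S}
  cell(1,2) aa: {B}
  cell(2,3) aa: {B}
  cell(0,2) baa: {A,B,S}
  cell(1,3) aaa: ∅
  cell(0,3) baaa: {B}

S ∉ T[0,3] ⇒ NO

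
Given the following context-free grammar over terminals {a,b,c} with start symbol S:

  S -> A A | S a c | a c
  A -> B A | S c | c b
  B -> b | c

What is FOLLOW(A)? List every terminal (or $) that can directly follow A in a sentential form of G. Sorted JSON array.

Compute FIRST by fixpoint:
iter 1:
  A via A→c b: +{c}
  B via B→b: +{b}
  B via B→c: +{c}
  S via S→A A: +{c}
  S via S→a c: +{a}
  FIRST[S]={a,c}  FIRST[A]={c}  FIRST[B]={b,c}
iter 2:
  A via A→B A: +{b}
  A via A→S c: +{a}
  S via S→A A: +{b}
  FIRST[S]={a,b,c}  FIRST[A]={a,b,c}  FIRST[B]={b,c}
iter 3: done
  FIRST[S]={a,b,c}  FIRST[A]={a,b,c}  FIRST[B]={b,c}

FOLLOW iteration:
FOLLOW(S) := {$}
pass 1:
  A→B A: FOLLOW(B) ⊇ FIRST(A) = {a,b,c}; new: +{a,b,c}
  A→S c: FOLLOW(S) ⊇ FIRST(c) = {c}; new: +{c}
  S→A A: FOLLOW(A) ⊇ FIRST(A) = {a,b,c}; new: +{a,b,c}
  S→A A: FOLLOW(A) ⊇ FOLLOW(S) ⊇ {$,c}; new: +{$}
  S→S a c: FOLLOW(S) ⊇ FIRST(a) = {a}; new: +{a}
  FOLLOW[S]={$,a,c}  FOLLOW[A]={$,a,b,c}  FOLLOW[B]={a,b,c}
pass 2: (no change)
  FOLLOW[S]={$,a,c}  FOLLOW[A]={$,a,b,c}  FOLLOW[B]={a,b,c}

FOLLOW(A) = ["$", "a", "b", "c"]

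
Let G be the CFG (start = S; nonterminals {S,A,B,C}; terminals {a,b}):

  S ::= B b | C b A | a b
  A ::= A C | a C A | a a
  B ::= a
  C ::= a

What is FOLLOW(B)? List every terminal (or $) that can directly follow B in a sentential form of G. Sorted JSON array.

Compute FIRST by fixpoint:
round 1:
  A via A→a C A: +{a}
  B via B→a: +{a}
  C via C→a: +{a}
  S via S→B b: +{a}
  FIRST(S)={a}  FIRST(A)={a}  FIRST(B)={a}  FIRST(C)={a}
round 2: — fixpoint
  FIRST(S)={a}  FIRST(A)={a}  FIRST(B)={a}  FIRST(C)={a}

FOLLOW iteration:
initialize: $ ∈ FOLLOW(S)
round 1:
  A→A C: FOLLOW(A) ⊇ FIRST(C) = {a}; new: +{a}
  A→A C: FOLLOW(C) ⊇ FOLLOW(A) ⊇ {a}; new: +{a}
  S→B b: FOLLOW(B) ⊇ FIRST(b) = {b}; new: +{b}
  S→C b A: FOLLOW(C) ⊇ FIRST(b) = {b}; new: +{b}
  S→C b A: FOLLOW(A) ⊇ FOLLOW(S) ⊇ {$}; new: +{$}
  S: {$}  A: {$,a}  B: {b}  C: {a,b}
round 2:
  A→A C: FOLLOW(C) ⊇ FOLLOW(A) ⊇ {$,a}; new: +{$}
  S: {$}  A: {$,a}  B: {b}  C: {$,a,b}
round 3: (stable)
  S: {$}  A: {$,a}  B: {b}  C: {$,a,b}

FOLLOW(B) = ["b"]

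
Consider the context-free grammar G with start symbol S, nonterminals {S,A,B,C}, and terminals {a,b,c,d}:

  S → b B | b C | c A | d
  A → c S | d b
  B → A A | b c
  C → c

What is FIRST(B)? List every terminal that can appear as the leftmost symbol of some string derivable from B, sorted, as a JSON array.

FIRST iteration:
round 1:
  A via A→c S: +{c}
  A via A→d b: +{d}
  B via B→A A: +{c,d}
  B via B→b c: +{b}
  C via C→c: +{c}
  S via S→b B: +{b}
  S via S→c A: +{c}
  S via S→d: +{d}
  FIRST[S]={b,c,d}  FIRST[A]={c,d}  FIRST[B]={b,c,d}  FIRST[C]={c}
round 2: (stable)
  FIRST[S]={b,c,d}  FIRST[A]={c,d}  FIRST[B]={b,c,d}  FIRST[C]={c}

FIRST(B) = ["b", "c", "d"]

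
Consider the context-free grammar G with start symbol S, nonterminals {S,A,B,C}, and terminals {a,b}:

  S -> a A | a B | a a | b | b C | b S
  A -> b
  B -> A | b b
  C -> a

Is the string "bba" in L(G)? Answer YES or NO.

CNF form of G:
  S -> T0 C | T0 S | T1 A | T1 B | T1 T1 | b
  A -> b
  B -> T0 T0 | b
  C -> a
  T0 -> b
  T1 -> a

Fill CYK table bottom-up:
  T[0,0] 'b' = {A,B,S,T0}  orig:{A,B,S}
  T[1,1] 'b' = {A,B,S,T0}  orig:{A,B,S}
  T[2,2] 'a' = {C,T1}  orig:{C}
  T[0,1] 'bb' = {B,S}
  T[1,2] 'ba' = {S}
  T[0,2] 'bba' = {S}

S ∈ T[0,2] ⇒ YES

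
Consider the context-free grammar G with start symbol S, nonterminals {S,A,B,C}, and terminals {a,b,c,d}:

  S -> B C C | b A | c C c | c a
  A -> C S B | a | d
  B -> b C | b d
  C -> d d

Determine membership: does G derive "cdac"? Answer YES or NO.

Convert to CNF:
  S -> B X5 | T0 A | T2 T3 | T2 X6
  A -> C X4 | a | d
  B -> T0 C | T0 T1
  C -> T1 T1
  T0 -> b
  T1 -> d
  T2 -> c
  T3 -> a
  X4 -> S B
  X5 -> C C
  X6 -> C T2

CYK table (by increasing span):
  T[0,0] 'c' = {T2}  orig:{}
  T[1,1] 'd' = {A,T1}  orig:{A}
  T[2,2] 'a' = {A,T3}  orig:{A}
  T[3,3] 'c' = {T2}  orig:{}
  T[0,1] 'cd' = ∅
  T[1,2] 'da' = ∅
  T[2,3] 'ac' = ∅
  T[0,2] 'cda' = ∅
  T[1,3] 'dac' = ∅
  T[0,3] 'cdac' = ∅

S ∉ T[0,3] ⇒ NO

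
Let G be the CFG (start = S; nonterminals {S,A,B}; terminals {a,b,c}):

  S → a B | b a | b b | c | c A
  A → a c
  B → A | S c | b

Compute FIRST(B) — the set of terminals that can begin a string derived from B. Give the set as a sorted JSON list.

FIRST iteration:
[1]
  A via A→a c: +{a}
  B via B→A: +{a}
  B via B→b: +{b}
  S via S→a B: +{a}
  S via S→b a: +{b}
  S via S→c: +{c}
  FIRST(S)={a,b,c}  FIRST(A)={a}  FIRST(B)={a,b}
[2]
  B via B→S c: +{c}
  FIRST(S)={a,b,c}  FIRST(A)={a}  FIRST(B)={a,b,c}
[3] — fixpoint
  FIRST(S)={a,b,c}  FIRST(A)={a}  FIRST(B)={a,b,c}

FIRST(B) = ["a", "b", "c"]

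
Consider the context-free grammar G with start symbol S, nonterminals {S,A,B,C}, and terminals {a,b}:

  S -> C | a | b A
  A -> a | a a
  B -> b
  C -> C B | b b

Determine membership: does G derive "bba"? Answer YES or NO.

Convert to CNF:
  S -> C B | T1 A | T1 T1 | a
  A -> T0 T0 | a
  B -> b
  C -> C B | T1 T1
  T0 -> a
  T1 -> b

CYK fill:
  cell(0,0) b: {B,T1}  orig:{B}
  cell(1,1) b: {B,T1}  orig:{B}
  cell(2,2) a: {A,S,T0}  orig:{A,S}
  cell(0,1) bb: {C,S}
  cell(1,2) ba: {S}
  cell(0,2) bba: ∅

S ∉ T[0,2] ⇒ NO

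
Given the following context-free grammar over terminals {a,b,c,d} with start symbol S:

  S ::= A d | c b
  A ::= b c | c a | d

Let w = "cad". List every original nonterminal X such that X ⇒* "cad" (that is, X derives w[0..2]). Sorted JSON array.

Convert to CNF:
  S -> A T3 | T1 T0
  A -> T0 T1 | T1 T2 | d
  T0 -> b
  T1 -> c
  T2 -> a
  T3 -> d

CYK fill (cells [i..j] with 0 ≤ i ≤ j ≤ 2 only):
  T[0,0] 'c' = {T1}  orig:{}
  T[1,1] 'a' = {T2}  orig:{}
  T[2,2] 'd' = {A,T3}  orig:{A}
  T[0,1] 'ca' = {A}
  T[1,2] 'ad' = ∅
  T[0,2] 'cad' = {S}

Original NTs in T[0,2] deriving "cad": ["S"]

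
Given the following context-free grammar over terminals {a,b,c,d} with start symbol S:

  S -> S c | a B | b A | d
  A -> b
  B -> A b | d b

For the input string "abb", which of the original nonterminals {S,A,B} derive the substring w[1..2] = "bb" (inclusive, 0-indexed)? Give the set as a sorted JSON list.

Convert to CNF:
  S -> S T2 | T0 A | T3 B | d
  A -> b
  B -> A T0 | T1 T0
  T0 -> b
  T1 -> d
  T2 -> c
  T3 -> a

Fill CYK table bottom-up, restricted to cells inside w[1..2]:
  T[1,1] 'b' = {A,T0}  orig:{A}
  T[2,2] 'b' = {A,T0}  orig:{A}
  T[1,2] 'bb' = {B,S}

Original NTs in T[1,2] deriving "bb": ["B", "S"]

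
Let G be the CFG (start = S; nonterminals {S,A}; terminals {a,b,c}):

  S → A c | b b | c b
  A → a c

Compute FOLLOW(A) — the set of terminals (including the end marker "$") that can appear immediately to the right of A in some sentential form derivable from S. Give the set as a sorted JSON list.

FIRST iteration:
iter 1:
  A via A→a c: +{a}
  S via S→A c: +{a}
  S via S→b b: +{b}
  S via S→c b: +{c}
  S: {a,b,c}  A: {a}
iter 2: (stable)
  S: {a,b,c}  A: {a}

FOLLOW iteration:
FOLLOW(S) := {$}
[1]
  S→A c: FOLLOW(A) ⊇ FIRST(c) = {c}; new: +{c}
  S: {$}  A: {c}
[2] (no change)
  S: {$}  A: {c}

FOLLOW(A) = ["c"]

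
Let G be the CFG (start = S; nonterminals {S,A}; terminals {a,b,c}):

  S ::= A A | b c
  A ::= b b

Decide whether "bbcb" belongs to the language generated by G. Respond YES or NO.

CNF form of G:
  S -> A A | T0 T1
  A -> T0 T0
  T0 -> b
  T1 -> c

Fill CYK table bottom-up:
  [0..0]={T0}  "b"  orig:{}
  [1..1]={T0}  "b"  orig:{}
  [2..2]={T1}  "c"  orig:{}
  [3..3]={T0}  "b"  orig:{}
  [0..1]={A}  "bb"
  [1..2]={S}  "bc"
  [2..3]=∅  "cb"
  [0..2]=∅  "bbc"
  [1..3]=∅  "bcb"
  [0..3]=∅  "bbcb"

S ∉ T[0,3] ⇒ NO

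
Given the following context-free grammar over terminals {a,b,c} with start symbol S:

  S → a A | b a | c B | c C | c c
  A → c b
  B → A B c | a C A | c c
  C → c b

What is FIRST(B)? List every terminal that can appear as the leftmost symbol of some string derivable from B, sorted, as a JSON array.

FIRST sets, iterate to fixpoint:
round 1:
  A via A→c b: +{c}
  B via B→A B c: +{c}
  B via B→a C A: +{a}
  C via C→c b: +{c}
  S via S→a A: +{a}
  S via S→b a: +{b}
  S via S→c B: +{c}
  FIRST[S]={a,b,c}  FIRST[A]={c}  FIRST[B]={a,c}  FIRST[C]={c}
round 2: (stable)
  FIRST[S]={a,b,c}  FIRST[A]={c}  FIRST[B]={a,c}  FIRST[C]={c}

FIRST(B) = ["a", "c"]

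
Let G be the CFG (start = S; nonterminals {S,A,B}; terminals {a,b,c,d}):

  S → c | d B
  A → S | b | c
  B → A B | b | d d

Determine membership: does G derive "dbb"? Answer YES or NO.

CNF form of G:
  S -> T0 B | c
  A -> T0 B | b | c
  B -> A B | T0 T0 | b
  T0 -> d

CYK fill:
  cell(0,0) d: {T0}  orig:{}
  cell(1,1) b: {A,B}
  cell(2,2) b: {A,B}
  cell(0,1) db: {A,S}
  cell(1,2) bb: {B}
  cell(0,2) dbb: {A,B,S}

S ∈ T[0,2] ⇒ YES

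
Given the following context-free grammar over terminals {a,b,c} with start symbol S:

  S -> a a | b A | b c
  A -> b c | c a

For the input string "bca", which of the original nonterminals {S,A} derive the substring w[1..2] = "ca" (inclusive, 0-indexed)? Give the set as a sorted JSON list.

CNF form of G:
  S -> T0 A | T0 T1 | T2 T2
  A -> T0 T1 | T1 T2
  T0 -> b
  T1 -> c
  T2 -> a

Fill CYK table bottom-up, restricted to cells inside w[1..2]:
  cell(1,1) c: {T1}  orig:{}
  cell(2,2) a: {T2}  orig:{}
  cell(1,2) ca: {A}

Original NTs in T[1,2] deriving "ca": ["A"]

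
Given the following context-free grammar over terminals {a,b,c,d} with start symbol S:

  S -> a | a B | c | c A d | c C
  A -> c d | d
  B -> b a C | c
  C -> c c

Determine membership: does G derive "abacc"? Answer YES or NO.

Convert to CNF:
  S -> T0 C | T0 X5 | T3 B | a | c
  A -> T0 T1 | d
  B -> T2 X4 | c
  C -> T0 T0
  T0 -> c
  T1 -> d
  T2 -> b
  T3 -> a
  X4 -> T3 C
  X5 -> A T1

CYK fill:
  T[0,0] 'a' = {S,T3}  orig:{S}
  T[1,1] 'b' = {T2}  orig:{}
  T[2,2] 'a' = {S,T3}  orig:{S}
  T[3,3] 'c' = {B,S,T0}  orig:{B,S}
  T[4,4] 'c' = {B,S,T0}  orig:{B,S}
  T[0,1] 'ab' = ∅
  T[1,2] 'ba' = ∅
  T[2,3] 'ac' = {S}
  T[3,4] 'cc' = {C}
  T[0,2] 'aba' = ∅
  T[1,3] 'bac' = ∅
  T[2,4] 'acc' = {X4}  orig:{}
  T[0,3] 'abac' = ∅
  T[1,4] 'bacc' = {B}
  T[0,4] 'abacc' = {S}

S ∈ T[0,4] ⇒ YES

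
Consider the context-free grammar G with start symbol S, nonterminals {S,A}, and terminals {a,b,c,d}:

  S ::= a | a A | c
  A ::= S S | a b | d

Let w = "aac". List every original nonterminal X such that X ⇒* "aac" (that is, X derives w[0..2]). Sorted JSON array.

CNF form of G:
  S -> T0 A | a | c
  A -> S S | T0 T1 | d
  T0 -> a
  T1 -> b

CYK fill, restricted to cells inside w[0..2]:
  [0..0]={S,T0}  "a"  orig:{S}
  [1..1]={S,T0}  "a"  orig:{S}
  [2..2]={S}  "c"
  [0..1]={A}  "aa"
  [1..2]={A}  "ac"
  [0..2]={S}  "aac"

Original NTs in T[0,2] deriving "aac": ["S"]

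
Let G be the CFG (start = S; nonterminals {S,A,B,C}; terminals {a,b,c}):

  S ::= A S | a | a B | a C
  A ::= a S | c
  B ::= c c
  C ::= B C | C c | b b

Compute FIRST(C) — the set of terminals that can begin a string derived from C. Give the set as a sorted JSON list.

FIRST iteration:
round 1:
  A via A→a S: +{a}
  A via A→c: +{c}
  B via B→c c: +{c}
  C via C→B C: +{c}
  C via C→b b: +{b}
  S via S→A S: +{a,c}
  S: {a,c}  A: {a,c}  B: {c}  C: {b,c}
round 2: (no change)
  S: {a,c}  A: {a,c}  B: {c}  C: {b,c}

FIRST(C) = ["b", "c"]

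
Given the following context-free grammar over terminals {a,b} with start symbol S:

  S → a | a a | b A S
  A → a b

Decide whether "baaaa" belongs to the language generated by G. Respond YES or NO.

CNF form of G:
  S -> T0 T0 | T1 X2 | a
  A -> T0 T1
  T0 -> a
  T1 -> b
  X2 -> A S

CYK fill:
  [0..0]={T1}  "b"  orig:{}
  [1..1]={S,T0}  "a"  orig:{S}
  [2..2]={S,T0}  "a"  orig:{S}
  [3..3]={S,T0}  "a"  orig:{S}
  [4..4]={S,T0}  "a"  orig:{S}
  [0..1]=∅  "ba"
  [1..2]={S}  "aa"
  [2..3]={S}  "aa"
  [3..4]={S}  "aa"
  [0..2]=∅  "baa"
  [1..3]=∅  "aaa"
  [2..4]=∅  "aaa"
  [0..3]=∅  "baaa"
  [1..4]=∅  "aaaa"
  [0..4]=∅  "baaaa"

S ∉ T[0,4] ⇒ NO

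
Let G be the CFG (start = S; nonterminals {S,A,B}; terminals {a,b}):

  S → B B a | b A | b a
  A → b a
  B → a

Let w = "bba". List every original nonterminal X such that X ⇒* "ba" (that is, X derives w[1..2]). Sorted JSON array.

Convert to CNF:
  S -> B X2 | T0 A | T0 T1
  A -> T0 T1
  B -> a
  T0 -> b
  T1 -> a
  X2 -> B T1

Fill CYK table bottom-up (cells [i..j] with 1 ≤ i ≤ j ≤ 2 only):
  cell(1,1) b: {T0}  orig:{}
  cell(2,2) a: {B,T1}  orig:{B}
  cell(1,2) ba: {A,S}

Original NTs in T[1,2] deriving "ba": ["A", "S"]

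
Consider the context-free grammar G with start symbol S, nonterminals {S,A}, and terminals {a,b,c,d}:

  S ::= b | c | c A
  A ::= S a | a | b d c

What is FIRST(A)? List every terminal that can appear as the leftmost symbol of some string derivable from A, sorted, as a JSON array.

FIRST sets, iterate to fixpoint:
round 1:
  A via A→a: +{a}
  A via A→b d c: +{b}
  S via S→b: +{b}
  S via S→c: +{c}
  S: {b,c}  A: {a,b}
round 2:
  A via A→S a: +{c}
  S: {b,c}  A: {a,b,c}
round 3: (no change)
  S: {b,c}  A: {a,b,c}

FIRST(A) = ["a", "b", "c"]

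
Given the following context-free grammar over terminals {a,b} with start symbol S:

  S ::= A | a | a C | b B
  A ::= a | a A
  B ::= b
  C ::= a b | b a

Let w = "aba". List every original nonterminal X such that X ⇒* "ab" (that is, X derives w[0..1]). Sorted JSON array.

CNF form of G:
  S -> T0 A | T0 C | T1 B | a
  A -> T0 A | a
  B -> b
  C -> T0 T1 | T1 T0
  T0 -> a
  T1 -> b

Fill CYK table bottom-up, restricted to cells inside w[0..1]:
  cell(0,0) a: {A,S,T0}  orig:{A,S}
  cell(1,1) b: {B,T1}  orig:{B}
  cell(0,1) ab: {C}

Original NTs in T[0,1] deriving "ab": ["C"]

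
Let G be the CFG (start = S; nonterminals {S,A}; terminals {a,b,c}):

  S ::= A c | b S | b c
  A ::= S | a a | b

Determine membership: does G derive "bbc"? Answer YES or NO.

CNF form of G:
  S -> A T0 | T2 S | T2 T0
  A -> A T0 | T1 T1 | T2 S | T2 T0 | b
  T0 -> c
  T1 -> a
  T2 -> b

CYK table (by increasing span):
  cell(0,0) b: {A,T2}  orig:{A}
  cell(1,1) b: {A,T2}  orig:{A}
  cell(2,2) c: {T0}  orig:{}
  cell(0,1) bb: ∅
  cell(1,2) bc: {A,S}
  cell(0,2) bbc: {A,S}

S ∈ T[0,2] ⇒ YES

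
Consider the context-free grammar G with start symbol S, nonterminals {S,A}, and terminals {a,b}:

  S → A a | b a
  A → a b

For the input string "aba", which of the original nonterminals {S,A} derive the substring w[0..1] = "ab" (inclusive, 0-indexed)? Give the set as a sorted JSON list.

CNF form of G:
  S -> A T0 | T1 T0
  A -> T0 T1
  T0 -> a
  T1 -> b

CYK table (by increasing span) (cells [i..j] with 0 ≤ i ≤ j ≤ 1 only):
  cell(0,0) a: {T0}  orig:{}
  cell(1,1) b: {T1}  orig:{}
  cell(0,1) ab: {A}

Original NTs in T[0,1] deriving "ab": ["A"]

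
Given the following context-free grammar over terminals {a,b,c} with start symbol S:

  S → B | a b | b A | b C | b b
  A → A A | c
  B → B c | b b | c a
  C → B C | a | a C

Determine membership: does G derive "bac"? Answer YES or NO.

CNF form of G:
  S -> B T0 | T0 T2 | T1 A | T1 C | T1 T1 | T2 T1
  A -> A A | c
  B -> B T0 | T0 T2 | T1 T1
  C -> B C | T2 C | a
  T0 -> c
  T1 -> b
  T2 -> a

CYK fill:
  [0..0]={T1}  "b"  orig:{}
  [1..1]={C,T2}  "a"  orig:{C}
  [2..2]={A,T0}  "c"  orig:{A}
  [0..1]={S}  "ba"
  [1..2]=∅  "ac"
  [0..2]=∅  "bac"

S ∉ T[0,2] ⇒ NO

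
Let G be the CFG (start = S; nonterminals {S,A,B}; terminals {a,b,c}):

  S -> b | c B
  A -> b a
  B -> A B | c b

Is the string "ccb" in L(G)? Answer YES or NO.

CNF form of G:
  S -> T2 B | b
  A -> T0 T1
  B -> A B | T2 T0
  T0 -> b
  T1 -> a
  T2 -> c

CYK fill:
  T[0,0] 'c' = {T2}  orig:{}
  T[1,1] 'c' = {T2}  orig:{}
  T[2,2] 'b' = {S,T0}  orig:{S}
  T[0,1] 'cc' = ∅
  T[1,2] 'cb' = {B}
  T[0,2] 'ccb' = {S}

S ∈ T[0,2] ⇒ YES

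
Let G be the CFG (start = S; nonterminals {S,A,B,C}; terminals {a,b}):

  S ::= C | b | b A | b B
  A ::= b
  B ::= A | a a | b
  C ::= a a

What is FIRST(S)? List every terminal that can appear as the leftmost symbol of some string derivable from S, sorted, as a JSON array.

FIRST iteration:
iter 1:
  A via A→b: +{b}
  B via B→A: +{b}
  B via B→a a: +{a}
  C via C→a a: +{a}
  S via S→C: +{a}
  S via S→b: +{b}
  FIRST[S]={a,b}  FIRST[A]={b}  FIRST[B]={a,b}  FIRST[C]={a}
iter 2: — fixpoint
  FIRST[S]={a,b}  FIRST[A]={b}  FIRST[B]={a,b}  FIRST[C]={a}

FIRST(S) = ["a", "b"]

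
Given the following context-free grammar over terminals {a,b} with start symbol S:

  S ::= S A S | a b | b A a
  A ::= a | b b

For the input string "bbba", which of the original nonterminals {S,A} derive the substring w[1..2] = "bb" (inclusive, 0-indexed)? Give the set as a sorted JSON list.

CNF form of G:
  S -> S X2 | T0 X3 | T1 T0
  A -> T0 T0 | a
  T0 -> b
  T1 -> a
  X2 -> A S
  X3 -> A T1

CYK fill — only the sub-triangle for w[1..2]:
  T[1,1] 'b' = {T0}  orig:{}
  T[2,2] 'b' = {T0}  orig:{}
  T[1,2] 'bb' = {A}

Original NTs in T[1,2] deriving "bb": ["A"]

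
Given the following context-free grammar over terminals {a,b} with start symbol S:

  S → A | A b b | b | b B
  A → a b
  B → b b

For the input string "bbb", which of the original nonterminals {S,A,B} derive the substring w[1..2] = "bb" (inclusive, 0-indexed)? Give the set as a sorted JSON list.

CNF form of G:
  S -> A X2 | T0 T1 | T1 B | b
  A -> T0 T1
  B -> T1 T1
  T0 -> a
  T1 -> b
  X2 -> T1 T1

CYK table (by increasing span) (cells [i..j] with 1 ≤ i ≤ j ≤ 2 only):
  T[1,1] 'b' = {S,T1}  orig:{S}
  T[2,2] 'b' = {S,T1}  orig:{S}
  T[1,2] 'bb' = {B,X2}  orig:{B}

Original NTs in T[1,2] deriving "bb": ["B"]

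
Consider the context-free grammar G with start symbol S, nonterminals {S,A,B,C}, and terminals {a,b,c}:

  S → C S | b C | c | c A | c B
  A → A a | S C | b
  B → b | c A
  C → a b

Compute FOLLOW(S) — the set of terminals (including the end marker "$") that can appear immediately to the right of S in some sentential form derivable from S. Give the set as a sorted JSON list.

FIRST iteration:
round 1:
  A via A→b: +{b}
  B via B→b: +{b}
  B via B→c A: +{c}
  C via C→a b: +{a}
  S via S→C S: +{a}
  S via S→b C: +{b}
  S via S→c: +{c}
  FIRST(S)={a,b,c}  FIRST(A)={b}  FIRST(B)={b,c}  FIRST(C)={a}
round 2:
  A via A→S C: +{a,c}
  FIRST(S)={a,b,c}  FIRST(A)={a,b,c}  FIRST(B)={b,c}  FIRST(C)={a}
round 3: (no change)
  FIRST(S)={a,b,c}  FIRST(A)={a,b,c}  FIRST(B)={b,c}  FIRST(C)={a}

Compute FOLLOW by fixpoint:
initialize: $ ∈ FOLLOW(S)
[1]
  A→A a: FOLLOW(A) ⊇ FIRST(a) = {a}; new: +{a}
  A→S C: FOLLOW(S) ⊇ FIRST(C) = {a}; new: +{a}
  A→S C: FOLLOW(C) ⊇ FOLLOW(A) ⊇ {a}; new: +{a}
  S→C S: FOLLOW(C) ⊇ FIRST(S) = {a,b,c}; new: +{b,c}
  S→b C: FOLLOW(C) ⊇ FOLLOW(S) ⊇ {$,a}; new: +{$}
  S→c A: FOLLOW(A) ⊇ FOLLOW(S) ⊇ {$,a}; new: +{$}
  S→c B: FOLLOW(B) ⊇ FOLLOW(S) ⊇ {$,a}; new: +{$,a}
  FOLLOW(S)={$,a}  FOLLOW(A)={$,a}  FOLLOW(B)={$,a}  FOLLOW(C)={$,a,b,c}
[2] — fixpoint
  FOLLOW(S)={$,a}  FOLLOW(A)={$,a}  FOLLOW(B)={$,a}  FOLLOW(C)={$,a,b,c}

FOLLOW(S) = ["$", "a"]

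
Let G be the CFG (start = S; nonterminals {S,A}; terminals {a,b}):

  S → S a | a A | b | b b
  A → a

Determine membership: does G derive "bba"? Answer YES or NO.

CNF form of G:
  S -> S T0 | T0 A | T1 T1 | b
  A -> a
  T0 -> a
  T1 -> b

Fill CYK table bottom-up:
  T[0,0] 'b' = {S,T1}  orig:{S}
  T[1,1] 'b' = {S,T1}  orig:{S}
  T[2,2] 'a' = {A,T0}  orig:{A}
  T[0,1] 'bb' = {S}
  T[1,2] 'ba' = {S}
  T[0,2] 'bba' = {S}

S ∈ T[0,2] ⇒ YES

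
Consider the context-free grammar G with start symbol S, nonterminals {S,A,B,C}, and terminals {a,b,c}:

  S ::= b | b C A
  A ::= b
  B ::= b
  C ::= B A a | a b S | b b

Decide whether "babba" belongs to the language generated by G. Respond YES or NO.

CNF form of G:
  S -> T1 X4 | b
  A -> b
  B -> b
  C -> B X2 | T0 X3 | T1 T1
  T0 -> a
  T1 -> b
  X2 -> A T0
  X3 -> T1 S
  X4 -> C A

Fill CYK table bottom-up:
  cell(0,0) b: {A,B,S,T1}  orig:{A,B,S}
  cell(1,1) a: {T0}  orig:{}
  cell(2,2) b: {A,B,S,T1}  orig:{A,B,S}
  cell(3,3) b: {A,B,S,T1}  orig:{A,B,S}
  cell(4,4) a: {T0}  orig:{}
  cell(0,1) ba: {X2}  orig:{}
  cell(1,2) ab: ∅
  cell(2,3) bb: {C,X3}  orig:{C}
  cell(3,4) ba: {X2}  orig:{}
  cell(0,2) bab: ∅
  cell(1,3) abb: {C}
  cell(2,4) bba: {C}
  cell(0,3) babb: ∅
  cell(1,4) abba: ∅
  cell(0,4) babba: ∅

S ∉ T[0,4] ⇒ NO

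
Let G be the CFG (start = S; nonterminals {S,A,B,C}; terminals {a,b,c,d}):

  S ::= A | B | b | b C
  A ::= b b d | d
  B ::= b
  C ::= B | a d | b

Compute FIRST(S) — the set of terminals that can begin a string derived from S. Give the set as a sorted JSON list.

FIRST iteration:
[1]
  A via A→b b d: +{b}
  A via A→d: +{d}
  B via B→b: +{b}
  C via C→B: +{b}
  C via C→a d: +{a}
  S via S→A: +{b,d}
  S: {b,d}  A: {b,d}  B: {b}  C: {a,b}
[2] — fixpoint
  S: {b,d}  A: {b,d}  B: {b}  C: {a,b}

FIRST(S) = ["b", "d"]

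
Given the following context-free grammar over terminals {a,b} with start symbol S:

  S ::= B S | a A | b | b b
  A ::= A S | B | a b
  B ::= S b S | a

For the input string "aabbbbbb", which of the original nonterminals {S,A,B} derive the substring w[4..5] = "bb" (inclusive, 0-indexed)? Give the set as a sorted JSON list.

Convert to CNF:
  S -> B S | T0 T0 | T1 A | b
  A -> A S | S X2 | T1 T0 | a
  B -> S X3 | a
  T0 -> b
  T1 -> a
  X2 -> T0 S
  X3 -> T0 S

CYK fill — only the sub-triangle for w[4..5]:
  cell(4,4) b: {S,T0}  orig:{S}
  cell(5,5) b: {S,T0}  orig:{S}
  cell(4,5) bb: {S,X2,X3}  orig:{S}

Original NTs in T[4,5] deriving "bb": ["S"]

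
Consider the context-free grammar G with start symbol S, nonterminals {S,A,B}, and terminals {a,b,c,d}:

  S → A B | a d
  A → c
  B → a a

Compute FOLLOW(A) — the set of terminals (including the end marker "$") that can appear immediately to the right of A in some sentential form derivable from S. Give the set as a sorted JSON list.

FIRST sets, iterate to fixpoint:
[1]
  A via A→c: +{c}
  B via B→a a: +{a}
  S via S→A B: +{c}
  S via S→a d: +{a}
  S: {a,c}  A: {c}  B: {a}
[2] (stable)
  S: {a,c}  A: {c}  B: {a}

FOLLOW sets:
seed FOLLOW(S) with $
round 1:
  S→A B: FOLLOW(A) ⊇ FIRST(B) = {a}; new: +{a}
  S→A B: FOLLOW(B) ⊇ FOLLOW(S) ⊇ {$}; new: +{$}
  S: {$}  A: {a}  B: {$}
round 2: — fixpoint
  S: {$}  A: {a}  B: {$}

FOLLOW(A) = ["a"]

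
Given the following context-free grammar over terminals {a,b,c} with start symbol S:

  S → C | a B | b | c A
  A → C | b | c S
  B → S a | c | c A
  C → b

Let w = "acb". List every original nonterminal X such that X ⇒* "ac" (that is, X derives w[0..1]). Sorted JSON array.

Convert to CNF:
  S -> T0 A | T1 B | b
  A -> T0 S | b
  B -> S T1 | T0 A | c
  C -> b
  T0 -> c
  T1 -> a

CYK fill (cells [i..j] with 0 ≤ i ≤ j ≤ 1 only):
  cell(0,0) a: {T1}  orig:{}
  cell(1,1) c: {B,T0}  orig:{B}
  cell(0,1) ac: {S}

Original NTs in T[0,1] deriving "ac": ["S"]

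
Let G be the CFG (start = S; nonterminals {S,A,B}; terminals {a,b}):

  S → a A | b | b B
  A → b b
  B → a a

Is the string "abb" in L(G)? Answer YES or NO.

Convert to CNF:
  S -> T0 B | T1 A | b
  A -> T0 T0
  B -> T1 T1
  T0 -> b
  T1 -> a

Fill CYK table bottom-up:
  T[0,0] 'a' = {T1}  orig:{}
  T[1,1] 'b' = {S,T0}  orig:{S}
  T[2,2] 'b' = {S,T0}  orig:{S}
  T[0,1] 'ab' = ∅
  T[1,2] 'bb' = {A}
  T[0,2] 'abb' = {S}

S ∈ T[0,2] ⇒ YES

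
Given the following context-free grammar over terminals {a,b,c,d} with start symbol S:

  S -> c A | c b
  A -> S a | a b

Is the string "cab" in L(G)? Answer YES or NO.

CNF form of G:
  S -> T2 A | T2 T1
  A -> S T0 | T0 T1
  T0 -> a
  T1 -> b
  T2 -> c

CYK fill:
  cell(0,0) c: {T2}  orig:{}
  cell(1,1) a: {T0}  orig:{}
  cell(2,2) b: {T1}  orig:{}
  cell(0,1) ca: ∅
  cell(1,2) ab: {A}
  cell(0,2) cab: {S}

S ∈ T[0,2] ⇒ YES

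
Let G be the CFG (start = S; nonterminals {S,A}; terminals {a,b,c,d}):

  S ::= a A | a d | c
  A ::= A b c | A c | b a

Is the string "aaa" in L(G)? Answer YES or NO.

CNF form of G:
  S -> T2 A | T2 T3 | c
  A -> A T1 | A X4 | T0 T2
  T0 -> b
  T1 -> c
  T2 -> a
  T3 -> d
  X4 -> T0 T1

CYK table (by increasing span):
  [0..0]={T2}  "a"  orig:{}
  [1..1]={T2}  "a"  orig:{}
  [2..2]={T2}  "a"  orig:{}
  [0..1]=∅  "aa"
  [1..2]=∅  "aa"
  [0..2]=∅  "aaa"

S ∉ T[0,2] ⇒ NO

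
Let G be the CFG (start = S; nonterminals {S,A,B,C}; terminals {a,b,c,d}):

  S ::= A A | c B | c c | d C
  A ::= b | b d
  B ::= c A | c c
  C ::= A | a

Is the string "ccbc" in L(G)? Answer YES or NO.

Convert to CNF:
  S -> A A | T1 C | T2 B | T2 T2
  A -> T0 T1 | b
  B -> T2 A | T2 T2
  C -> T0 T1 | a | b
  T0 -> b
  T1 -> d
  T2 -> c

CYK table (by increasing span):
  cell(0,0) c: {T2}  orig:{}
  cell(1,1) c: {T2}  orig:{}
  cell(2,2) b: {A,C,T0}  orig:{A,C}
  cell(3,3) c: {T2}  orig:{}
  cell(0,1) cc: {B,S}
  cell(1,2) cb: {B}
  cell(2,3) bc: ∅
  cell(0,2) ccb: {S}
  cell(1,3) cbc: ∅
  cell(0,3) ccbc: ∅

S ∉ T[0,3] ⇒ NO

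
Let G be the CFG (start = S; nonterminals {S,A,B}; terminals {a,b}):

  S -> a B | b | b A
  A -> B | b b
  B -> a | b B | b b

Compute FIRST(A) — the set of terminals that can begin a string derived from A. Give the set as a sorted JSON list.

FIRST sets, iterate to fixpoint:
pass 1:
  A via A→b b: +{b}
  B via B→a: +{a}
  B via B→b B: +{b}
  S via S→a B: +{a}
  S via S→b: +{b}
  S: {a,b}  A: {b}  B: {a,b}
pass 2:
  A via A→B: +{a}
  S: {a,b}  A: {a,b}  B: {a,b}
pass 3: done
  S: {a,b}  A: {a,b}  B: {a,b}

FIRST(A) = ["a", "b"]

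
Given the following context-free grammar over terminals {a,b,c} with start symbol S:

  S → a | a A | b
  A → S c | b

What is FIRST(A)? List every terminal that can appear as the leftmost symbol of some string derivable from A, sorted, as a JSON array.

Compute FIRST by fixpoint:
pass 1:
  A via A→b: +{b}
  S via S→a: +{a}
  S via S→b: +{b}
  FIRST(S)={a,b}  FIRST(A)={b}
pass 2:
  A via A→S c: +{a}
  FIRST(S)={a,b}  FIRST(A)={a,b}
pass 3: (stable)
  FIRST(S)={a,b}  FIRST(A)={a,b}

FIRST(A) = ["a", "b"]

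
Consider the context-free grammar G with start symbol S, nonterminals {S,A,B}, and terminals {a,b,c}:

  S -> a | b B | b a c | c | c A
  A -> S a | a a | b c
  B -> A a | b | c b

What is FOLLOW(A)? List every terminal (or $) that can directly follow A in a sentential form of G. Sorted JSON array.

FIRST iteration:
pass 1:
  A via A→a a: +{a}
  A via A→b c: +{b}
  B via B→A a: +{a,b}
  B via B→c b: +{c}
  S via S→a: +{a}
  S via S→b B: +{b}
  S via S→c: +{c}
  FIRST(S)={a,b,c}  FIRST(A)={a,b}  FIRST(B)={a,b,c}
pass 2:
  A via A→S a: +{c}
  FIRST(S)={a,b,c}  FIRST(A)={a,b,c}  FIRST(B)={a,b,c}
pass 3: done
  FIRST(S)={a,b,c}  FIRST(A)={a,b,c}  FIRST(B)={a,b,c}

FOLLOW iteration:
FOLLOW(S) := {$}
round 1:
  A→S a: FOLLOW(S) ⊇ FIRST(a) = {a}; new: +{a}
  B→A a: FOLLOW(A) ⊇ FIRST(a) = {a}; new: +{a}
  S→b B: FOLLOW(B) ⊇ FOLLOW(S) ⊇ {$,a}; new: +{$,a}
  S→c A: FOLLOW(A) ⊇ FOLLOW(S) ⊇ {$,a}; new: +{$}
  S: {$,a}  A: {$,a}  B: {$,a}
round 2: (stable)
  S: {$,a}  A: {$,a}  B: {$,a}

FOLLOW(A) = ["$", "a"]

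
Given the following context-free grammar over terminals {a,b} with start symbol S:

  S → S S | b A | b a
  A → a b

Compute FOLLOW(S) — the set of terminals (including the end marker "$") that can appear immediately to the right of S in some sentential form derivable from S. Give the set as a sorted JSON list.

Compute FIRST by fixpoint:
pass 1:
  A via A→a b: +{a}
  S via S→b A: +{b}
  FIRST(S)={b}  FIRST(A)={a}
pass 2: done
  FIRST(S)={b}  FIRST(A)={a}

FOLLOW iteration:
FOLLOW(S) := {$}
pass 1:
  S→S S: FOLLOW(S) ⊇ FIRST(S) = {b}; new: +{b}
  S→b A: FOLLOW(A) ⊇ FOLLOW(S) ⊇ {$,b}; new: +{$,b}
  FOLLOW[S]={$,b}  FOLLOW[A]={$,b}
pass 2: (stable)
  FOLLOW[S]={$,b}  FOLLOW[A]={$,b}

FOLLOW(S) = ["$", "b"]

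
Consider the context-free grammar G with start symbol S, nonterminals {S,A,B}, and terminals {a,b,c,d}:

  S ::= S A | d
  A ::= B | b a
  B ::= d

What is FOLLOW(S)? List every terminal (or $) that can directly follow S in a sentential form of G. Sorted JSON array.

FIRST iteration:
round 1:
  A via A→b a: +{b}
  B via B→d: +{d}
  S via S→d: +{d}
  S: {d}  A: {b}  B: {d}
round 2:
  A via A→B: +{d}
  S: {d}  A: {b,d}  B: {d}
round 3: (no change)
  S: {d}  A: {b,d}  B: {d}

Compute FOLLOW by fixpoint:
initialize: $ ∈ FOLLOW(S)
pass 1:
  S→S A: FOLLOW(S) ⊇ FIRST(A) = {b,d}; new: +{b,d}
  S→S A: FOLLOW(A) ⊇ FOLLOW(S) ⊇ {$,b,d}; new: +{$,b,d}
  S: {$,b,d}  A: {$,b,d}  B: {}
pass 2:
  A→B: FOLLOW(B) ⊇ FOLLOW(A) ⊇ {$,b,d}; new: +{$,b,d}
  S: {$,b,d}  A: {$,b,d}  B: {$,b,d}
pass 3: (no change)
  S: {$,b,d}  A: {$,b,d}  B: {$,b,d}

FOLLOW(S) = ["$", "b", "d"]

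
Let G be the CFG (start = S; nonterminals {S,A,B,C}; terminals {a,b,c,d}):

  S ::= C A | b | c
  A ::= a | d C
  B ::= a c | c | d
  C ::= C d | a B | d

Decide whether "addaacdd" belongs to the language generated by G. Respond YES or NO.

Convert to CNF:
  S -> C A | b | c
  A -> T0 C | a
  B -> T1 T2 | c | d
  C -> C T0 | T1 B | d
  T0 -> d
  T1 -> a
  T2 -> c

CYK fill:
  [0..0]={A,T1}  "a"  orig:{A}
  [1..1]={B,C,T0}  "d"  orig:{B,C}
  [2..2]={B,C,T0}  "d"  orig:{B,C}
  [3..3]={A,T1}  "a"  orig:{A}
  [4..4]={A,T1}  "a"  orig:{A}
  [5..5]={B,S,T2}  "c"  orig:{B,S}
  [6..6]={B,C,T0}  "d"  orig:{B,C}
  [7..7]={B,C,T0}  "d"  orig:{B,C}
  [0..1]={C}  "ad"
  [1..2]={A,C}  "dd"
  [2..3]={S}  "da"
  [3..4]=∅  "aa"
  [4..5]={B,C}  "ac"
  [5..6]=∅  "cd"
  [6..7]={A,C}  "dd"
  [0..2]={C}  "add"
  [1..3]={S}  "dda"
  [2..4]=∅  "daa"
  [3..5]={C}  "aac"
  [4..6]={C}  "acd"
  [5..7]=∅  "cdd"
  [0..3]={S}  "adda"
  [1..4]=∅  "ddaa"
  [2..5]={A}  "daac"
  [3..6]={C}  "aacd"
  [4..7]={C,S}  "acdd"
  [0..4]=∅  "addaa"
  [1..5]={S}  "ddaac"
  [2..6]={A}  "daacd"
  [3..7]={C,S}  "aacdd"
  [0..5]={S}  "addaac"
  [1..6]={S}  "ddaacd"
  [2..7]={A}  "daacdd"
  [0..6]={S}  "addaacd"
  [1..7]={S}  "ddaacdd"
  [0..7]={S}  "addaacdd"

S ∈ T[0,7] ⇒ YES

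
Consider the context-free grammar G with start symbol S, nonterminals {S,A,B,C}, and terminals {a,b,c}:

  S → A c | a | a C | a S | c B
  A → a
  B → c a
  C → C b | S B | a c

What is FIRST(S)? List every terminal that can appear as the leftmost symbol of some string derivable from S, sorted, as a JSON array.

FIRST iteration:
round 1:
  A via A→a: +{a}
  B via B→c a: +{c}
  C via C→a c: +{a}
  S via S→A c: +{a}
  S via S→c B: +{c}
  FIRST[S]={a,c}  FIRST[A]={a}  FIRST[B]={c}  FIRST[C]={a}
round 2:
  C via C→S B: +{c}
  FIRST[S]={a,c}  FIRST[A]={a}  FIRST[B]={c}  FIRST[C]={a,c}
round 3: (stable)
  FIRST[S]={a,c}  FIRST[A]={a}  FIRST[B]={c}  FIRST[C]={a,c}

FIRST(S) = ["a", "c"]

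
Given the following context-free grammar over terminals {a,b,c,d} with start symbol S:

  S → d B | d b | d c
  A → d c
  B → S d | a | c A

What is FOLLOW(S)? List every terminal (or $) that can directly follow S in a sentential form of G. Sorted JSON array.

Compute FIRST by fixpoint:
iter 1:
  A via A→d c: +{d}
  B via B→a: +{a}
  B via B→c A: +{c}
  S via S→d B: +{d}
  FIRST(S)={d}  FIRST(A)={d}  FIRST(B)={a,c}
iter 2:
  B via B→S d: +{d}
  FIRST(S)={d}  FIRST(A)={d}  FIRST(B)={a,c,d}
iter 3: done
  FIRST(S)={d}  FIRST(A)={d}  FIRST(B)={a,c,d}

Compute FOLLOW by fixpoint:
seed FOLLOW(S) with $
[1]
  B→S d: FOLLOW(S) ⊇ FIRST(d) = {d}; new: +{d}
  S→d B: FOLLOW(B) ⊇ FOLLOW(S) ⊇ {$,d}; new: +{$,d}
  S: {$,d}  A: {}  B: {$,d}
[2]
  B→c A: FOLLOW(A) ⊇ FOLLOW(B) ⊇ {$,d}; new: +{$,d}
  S: {$,d}  A: {$,d}  B: {$,d}
[3] — fixpoint
  S: {$,d}  A: {$,d}  B: {$,d}

FOLLOW(S) = ["$", "d"]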